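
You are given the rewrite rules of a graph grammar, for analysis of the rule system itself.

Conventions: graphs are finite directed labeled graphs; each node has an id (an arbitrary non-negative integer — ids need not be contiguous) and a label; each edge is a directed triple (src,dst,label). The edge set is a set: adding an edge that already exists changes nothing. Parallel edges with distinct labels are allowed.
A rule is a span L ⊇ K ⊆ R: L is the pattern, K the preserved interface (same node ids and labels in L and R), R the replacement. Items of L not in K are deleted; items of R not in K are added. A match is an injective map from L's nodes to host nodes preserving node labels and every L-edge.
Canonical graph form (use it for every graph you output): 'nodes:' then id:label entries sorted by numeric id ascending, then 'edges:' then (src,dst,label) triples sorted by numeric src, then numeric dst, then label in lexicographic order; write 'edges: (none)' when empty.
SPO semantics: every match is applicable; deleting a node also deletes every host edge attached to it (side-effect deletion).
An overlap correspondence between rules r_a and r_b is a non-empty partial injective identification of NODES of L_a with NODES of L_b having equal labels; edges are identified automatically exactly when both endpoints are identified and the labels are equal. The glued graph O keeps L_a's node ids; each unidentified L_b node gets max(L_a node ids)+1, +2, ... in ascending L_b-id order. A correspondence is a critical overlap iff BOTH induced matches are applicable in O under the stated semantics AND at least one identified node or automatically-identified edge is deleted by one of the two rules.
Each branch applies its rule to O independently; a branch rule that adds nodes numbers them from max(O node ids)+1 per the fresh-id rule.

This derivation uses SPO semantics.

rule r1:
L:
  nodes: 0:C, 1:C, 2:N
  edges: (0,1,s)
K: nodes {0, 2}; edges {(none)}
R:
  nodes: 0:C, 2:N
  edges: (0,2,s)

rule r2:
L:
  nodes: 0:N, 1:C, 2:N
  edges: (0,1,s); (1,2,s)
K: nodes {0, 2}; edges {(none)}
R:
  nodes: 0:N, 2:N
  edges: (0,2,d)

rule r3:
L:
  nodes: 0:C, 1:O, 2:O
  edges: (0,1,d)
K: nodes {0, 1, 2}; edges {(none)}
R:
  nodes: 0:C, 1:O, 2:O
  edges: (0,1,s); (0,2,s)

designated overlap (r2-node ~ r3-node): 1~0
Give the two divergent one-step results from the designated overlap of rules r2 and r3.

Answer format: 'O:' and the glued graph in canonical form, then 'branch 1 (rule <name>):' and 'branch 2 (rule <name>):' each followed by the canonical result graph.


O:
nodes: 0:N, 1:C, 2:N, 3:O, 4:O
edges: (0,1,s); (1,2,s); (1,3,d)
branch 1 (rule r2):
nodes: 0:N, 2:N, 3:O, 4:O
edges: (0,2,d)
branch 2 (rule r3):
nodes: 0:N, 1:C, 2:N, 3:O, 4:O
edges: (0,1,s); (1,2,s); (1,3,s); (1,4,s)


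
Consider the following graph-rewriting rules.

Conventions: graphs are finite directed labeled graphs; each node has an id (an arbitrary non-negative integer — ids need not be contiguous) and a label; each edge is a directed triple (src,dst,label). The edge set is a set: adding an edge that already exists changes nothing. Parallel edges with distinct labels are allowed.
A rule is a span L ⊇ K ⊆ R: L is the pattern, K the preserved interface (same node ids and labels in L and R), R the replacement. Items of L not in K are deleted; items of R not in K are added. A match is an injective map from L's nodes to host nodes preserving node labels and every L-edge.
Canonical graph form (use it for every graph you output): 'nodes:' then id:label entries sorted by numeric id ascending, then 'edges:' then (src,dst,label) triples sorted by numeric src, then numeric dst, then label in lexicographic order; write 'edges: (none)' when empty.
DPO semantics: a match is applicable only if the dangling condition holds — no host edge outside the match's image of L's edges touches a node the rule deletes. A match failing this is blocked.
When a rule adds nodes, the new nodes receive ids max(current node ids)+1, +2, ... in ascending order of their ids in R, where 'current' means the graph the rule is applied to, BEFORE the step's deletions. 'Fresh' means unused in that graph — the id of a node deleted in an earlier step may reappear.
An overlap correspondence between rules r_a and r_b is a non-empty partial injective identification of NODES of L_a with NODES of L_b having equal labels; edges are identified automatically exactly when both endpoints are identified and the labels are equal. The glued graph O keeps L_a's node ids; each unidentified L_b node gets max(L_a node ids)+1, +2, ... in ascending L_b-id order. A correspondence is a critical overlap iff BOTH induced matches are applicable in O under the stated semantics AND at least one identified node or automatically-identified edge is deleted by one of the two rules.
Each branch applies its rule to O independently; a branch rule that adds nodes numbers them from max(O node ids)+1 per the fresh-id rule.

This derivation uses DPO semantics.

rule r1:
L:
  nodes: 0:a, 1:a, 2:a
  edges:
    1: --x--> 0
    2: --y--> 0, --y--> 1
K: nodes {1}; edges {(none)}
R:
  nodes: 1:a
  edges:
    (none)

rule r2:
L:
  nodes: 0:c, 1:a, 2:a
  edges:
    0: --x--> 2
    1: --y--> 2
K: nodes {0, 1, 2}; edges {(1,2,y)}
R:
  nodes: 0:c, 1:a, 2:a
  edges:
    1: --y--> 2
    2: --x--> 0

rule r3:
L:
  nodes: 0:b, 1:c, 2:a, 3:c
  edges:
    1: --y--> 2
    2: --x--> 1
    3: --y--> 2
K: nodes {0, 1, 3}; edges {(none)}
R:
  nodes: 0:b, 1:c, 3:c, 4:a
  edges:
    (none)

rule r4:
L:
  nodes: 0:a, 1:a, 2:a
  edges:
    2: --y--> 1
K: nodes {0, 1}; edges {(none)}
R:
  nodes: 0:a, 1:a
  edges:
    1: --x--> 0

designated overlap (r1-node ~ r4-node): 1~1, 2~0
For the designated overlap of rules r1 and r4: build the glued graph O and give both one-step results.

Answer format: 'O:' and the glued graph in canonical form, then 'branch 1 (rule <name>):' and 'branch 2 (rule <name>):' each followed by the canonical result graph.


O:
nodes: 0:a, 1:a, 2:a, 3:a
edges: (1,0,x); (2,0,y); (2,1,y); (3,1,y)
branch 1 (rule r1):
nodes: 1:a, 3:a
edges: (3,1,y)
branch 2 (rule r4):
nodes: 0:a, 1:a, 2:a
edges: (1,0,x); (1,2,x); (2,0,y); (2,1,y)


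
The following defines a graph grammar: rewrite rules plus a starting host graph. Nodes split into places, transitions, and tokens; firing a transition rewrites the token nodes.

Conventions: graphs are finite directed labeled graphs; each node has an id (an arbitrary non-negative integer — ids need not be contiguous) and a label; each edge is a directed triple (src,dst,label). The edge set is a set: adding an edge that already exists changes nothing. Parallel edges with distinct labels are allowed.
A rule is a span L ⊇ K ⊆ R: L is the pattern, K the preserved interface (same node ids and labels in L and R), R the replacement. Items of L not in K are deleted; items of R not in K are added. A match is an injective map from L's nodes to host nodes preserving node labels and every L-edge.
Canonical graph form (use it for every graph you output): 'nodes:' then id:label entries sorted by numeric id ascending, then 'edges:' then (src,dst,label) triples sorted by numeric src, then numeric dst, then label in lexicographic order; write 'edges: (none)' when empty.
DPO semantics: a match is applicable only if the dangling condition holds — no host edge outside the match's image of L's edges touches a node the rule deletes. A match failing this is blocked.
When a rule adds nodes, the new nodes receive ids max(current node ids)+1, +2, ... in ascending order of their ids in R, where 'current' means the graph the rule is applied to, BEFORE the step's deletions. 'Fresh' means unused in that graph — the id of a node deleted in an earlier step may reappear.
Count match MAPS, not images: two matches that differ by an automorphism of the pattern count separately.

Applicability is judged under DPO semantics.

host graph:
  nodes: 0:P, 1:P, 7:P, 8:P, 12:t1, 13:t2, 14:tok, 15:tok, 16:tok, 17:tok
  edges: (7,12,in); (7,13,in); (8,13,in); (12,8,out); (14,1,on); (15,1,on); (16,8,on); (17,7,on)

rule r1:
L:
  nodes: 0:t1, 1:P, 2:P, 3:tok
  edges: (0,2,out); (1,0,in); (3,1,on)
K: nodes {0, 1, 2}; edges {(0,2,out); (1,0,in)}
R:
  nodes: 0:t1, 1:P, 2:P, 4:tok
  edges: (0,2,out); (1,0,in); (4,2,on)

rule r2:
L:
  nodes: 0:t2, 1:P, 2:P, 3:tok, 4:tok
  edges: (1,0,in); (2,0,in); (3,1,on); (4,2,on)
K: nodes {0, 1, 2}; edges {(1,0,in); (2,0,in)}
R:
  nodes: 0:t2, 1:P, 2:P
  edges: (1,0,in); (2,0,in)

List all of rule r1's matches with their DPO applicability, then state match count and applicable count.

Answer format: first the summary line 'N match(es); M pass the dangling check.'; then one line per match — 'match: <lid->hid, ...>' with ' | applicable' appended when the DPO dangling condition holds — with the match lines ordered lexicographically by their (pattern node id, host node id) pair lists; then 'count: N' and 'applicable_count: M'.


1 match(es); 1 pass the dangling check.
match: 0->12, 1->7, 2->8, 3->17 | applicable
count: 1
applicable_count: 1


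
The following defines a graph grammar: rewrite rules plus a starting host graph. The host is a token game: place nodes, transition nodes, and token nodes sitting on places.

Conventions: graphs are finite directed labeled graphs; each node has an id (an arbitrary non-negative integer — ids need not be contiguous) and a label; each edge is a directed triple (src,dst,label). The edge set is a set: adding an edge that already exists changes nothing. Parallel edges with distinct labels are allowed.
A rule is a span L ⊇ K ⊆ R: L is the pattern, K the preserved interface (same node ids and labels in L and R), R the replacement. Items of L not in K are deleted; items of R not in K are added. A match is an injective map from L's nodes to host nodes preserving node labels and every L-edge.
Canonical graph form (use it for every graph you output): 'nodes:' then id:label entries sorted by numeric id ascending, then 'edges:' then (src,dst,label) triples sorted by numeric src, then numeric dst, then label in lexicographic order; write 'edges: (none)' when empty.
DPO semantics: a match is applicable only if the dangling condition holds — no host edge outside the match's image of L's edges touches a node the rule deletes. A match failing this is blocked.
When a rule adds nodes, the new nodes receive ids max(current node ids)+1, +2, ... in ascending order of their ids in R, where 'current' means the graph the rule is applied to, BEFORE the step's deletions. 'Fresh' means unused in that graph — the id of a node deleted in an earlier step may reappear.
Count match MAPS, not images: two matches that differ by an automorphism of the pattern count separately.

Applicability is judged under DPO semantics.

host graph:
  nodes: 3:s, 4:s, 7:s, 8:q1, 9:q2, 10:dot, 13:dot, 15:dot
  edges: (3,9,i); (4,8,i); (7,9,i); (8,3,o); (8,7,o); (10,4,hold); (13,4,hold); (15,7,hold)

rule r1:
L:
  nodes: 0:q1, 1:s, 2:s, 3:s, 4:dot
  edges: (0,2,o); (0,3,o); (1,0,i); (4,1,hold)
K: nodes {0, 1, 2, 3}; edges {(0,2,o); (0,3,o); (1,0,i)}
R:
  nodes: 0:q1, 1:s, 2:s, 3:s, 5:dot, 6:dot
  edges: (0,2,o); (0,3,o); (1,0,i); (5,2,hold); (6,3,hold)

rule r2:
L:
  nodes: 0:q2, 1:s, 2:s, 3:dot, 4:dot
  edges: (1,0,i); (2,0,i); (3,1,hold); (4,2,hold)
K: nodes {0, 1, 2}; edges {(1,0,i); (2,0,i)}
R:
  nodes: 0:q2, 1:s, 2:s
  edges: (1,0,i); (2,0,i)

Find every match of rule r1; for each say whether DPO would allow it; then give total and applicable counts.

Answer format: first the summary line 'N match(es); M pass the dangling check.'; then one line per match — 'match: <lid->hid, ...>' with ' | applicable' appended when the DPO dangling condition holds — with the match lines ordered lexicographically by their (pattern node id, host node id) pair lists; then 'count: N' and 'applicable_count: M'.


4 match(es); 4 pass the dangling check.
match: 0->8, 1->4, 2->3, 3->7, 4->10 | applicable
match: 0->8, 1->4, 2->3, 3->7, 4->13 | applicable
match: 0->8, 1->4, 2->7, 3->3, 4->10 | applicable
match: 0->8, 1->4, 2->7, 3->3, 4->13 | applicable
count: 4
applicable_count: 4


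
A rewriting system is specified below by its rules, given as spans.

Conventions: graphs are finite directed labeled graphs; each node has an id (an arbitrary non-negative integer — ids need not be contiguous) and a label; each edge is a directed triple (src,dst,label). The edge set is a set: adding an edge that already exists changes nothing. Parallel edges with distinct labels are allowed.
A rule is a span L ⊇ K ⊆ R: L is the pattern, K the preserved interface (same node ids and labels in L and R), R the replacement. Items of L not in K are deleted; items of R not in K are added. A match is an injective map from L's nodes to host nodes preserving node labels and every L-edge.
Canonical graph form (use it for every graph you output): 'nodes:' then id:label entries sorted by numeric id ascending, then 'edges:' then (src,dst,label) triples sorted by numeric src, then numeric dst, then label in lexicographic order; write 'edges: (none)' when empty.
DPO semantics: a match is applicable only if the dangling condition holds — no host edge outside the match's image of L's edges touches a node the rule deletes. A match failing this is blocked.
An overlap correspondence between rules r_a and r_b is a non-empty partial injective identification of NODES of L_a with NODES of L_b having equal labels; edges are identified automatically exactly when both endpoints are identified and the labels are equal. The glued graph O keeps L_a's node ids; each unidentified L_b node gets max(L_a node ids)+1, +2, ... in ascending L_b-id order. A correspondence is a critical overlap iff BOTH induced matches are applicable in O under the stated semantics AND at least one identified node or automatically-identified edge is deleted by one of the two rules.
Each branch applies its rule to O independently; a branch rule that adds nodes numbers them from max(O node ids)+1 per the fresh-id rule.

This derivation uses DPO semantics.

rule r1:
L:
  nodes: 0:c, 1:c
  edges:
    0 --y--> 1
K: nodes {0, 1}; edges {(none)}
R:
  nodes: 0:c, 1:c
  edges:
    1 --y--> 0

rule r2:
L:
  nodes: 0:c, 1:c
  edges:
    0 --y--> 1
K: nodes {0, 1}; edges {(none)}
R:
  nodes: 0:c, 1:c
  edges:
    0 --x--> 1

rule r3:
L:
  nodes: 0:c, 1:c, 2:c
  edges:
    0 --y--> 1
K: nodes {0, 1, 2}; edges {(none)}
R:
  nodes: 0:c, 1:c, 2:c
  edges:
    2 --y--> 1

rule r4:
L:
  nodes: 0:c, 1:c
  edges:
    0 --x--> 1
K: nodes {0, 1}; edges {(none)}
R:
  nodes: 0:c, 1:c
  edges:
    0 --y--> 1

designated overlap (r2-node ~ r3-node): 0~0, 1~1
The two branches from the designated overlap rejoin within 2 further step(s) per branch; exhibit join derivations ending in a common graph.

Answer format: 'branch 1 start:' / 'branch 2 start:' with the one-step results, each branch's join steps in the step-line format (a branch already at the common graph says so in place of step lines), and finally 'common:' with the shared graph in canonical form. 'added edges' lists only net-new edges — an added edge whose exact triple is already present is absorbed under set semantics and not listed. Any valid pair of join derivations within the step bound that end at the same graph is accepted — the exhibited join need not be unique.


branch 1 start:
nodes: 0:c, 1:c, 2:c
edges: (0,1,x)
branch 2 start:
nodes: 0:c, 1:c, 2:c
edges: (2,1,y)
branch 1 step 1: rule r4; match: 0->0, 1->1; deleted nodes (none); deleted edges (0,1,x); added nodes (none); added edges (0,1,y); result: nodes: 0:c, 1:c, 2:c edges: (0,1,y)
branch 2 step 1: rule r3; match: 0->2, 1->1, 2->0; deleted nodes (none); deleted edges (2,1,y); added nodes (none); added edges (0,1,y); result: nodes: 0:c, 1:c, 2:c edges: (0,1,y)
common:
nodes: 0:c, 1:c, 2:c
edges: (0,1,y)


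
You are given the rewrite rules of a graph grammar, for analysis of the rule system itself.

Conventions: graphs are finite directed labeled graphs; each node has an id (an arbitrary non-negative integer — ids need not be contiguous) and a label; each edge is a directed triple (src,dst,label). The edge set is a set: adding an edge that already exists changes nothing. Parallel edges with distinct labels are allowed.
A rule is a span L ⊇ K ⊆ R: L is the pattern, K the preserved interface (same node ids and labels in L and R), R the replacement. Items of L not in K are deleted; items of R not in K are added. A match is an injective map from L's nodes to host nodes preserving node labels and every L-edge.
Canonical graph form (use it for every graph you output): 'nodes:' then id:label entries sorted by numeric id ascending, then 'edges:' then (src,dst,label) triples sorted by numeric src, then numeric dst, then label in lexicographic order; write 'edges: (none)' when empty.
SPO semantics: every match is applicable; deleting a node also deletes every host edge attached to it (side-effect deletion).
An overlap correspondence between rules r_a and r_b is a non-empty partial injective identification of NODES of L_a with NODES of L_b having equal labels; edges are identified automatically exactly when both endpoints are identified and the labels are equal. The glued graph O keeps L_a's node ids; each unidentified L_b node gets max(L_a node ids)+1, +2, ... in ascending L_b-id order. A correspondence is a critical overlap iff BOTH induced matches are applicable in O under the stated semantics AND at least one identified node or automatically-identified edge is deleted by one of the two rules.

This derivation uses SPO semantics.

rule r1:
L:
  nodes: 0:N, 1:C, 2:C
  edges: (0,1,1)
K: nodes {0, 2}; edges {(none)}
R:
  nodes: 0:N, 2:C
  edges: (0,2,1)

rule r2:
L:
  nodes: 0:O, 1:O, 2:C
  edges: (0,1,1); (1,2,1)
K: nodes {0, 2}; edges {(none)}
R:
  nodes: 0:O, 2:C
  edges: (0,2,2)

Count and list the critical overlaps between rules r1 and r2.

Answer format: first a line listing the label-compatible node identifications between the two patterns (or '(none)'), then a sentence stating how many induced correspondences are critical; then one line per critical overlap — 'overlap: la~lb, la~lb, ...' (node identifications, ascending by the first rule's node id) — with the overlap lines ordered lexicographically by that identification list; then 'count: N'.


label-compatible node identifications between L(r1) and L(r2): 1~2, 2~2
1 of the induced correspondences is a critical overlap of r1 and r2.
overlap: 1~2
count: 1


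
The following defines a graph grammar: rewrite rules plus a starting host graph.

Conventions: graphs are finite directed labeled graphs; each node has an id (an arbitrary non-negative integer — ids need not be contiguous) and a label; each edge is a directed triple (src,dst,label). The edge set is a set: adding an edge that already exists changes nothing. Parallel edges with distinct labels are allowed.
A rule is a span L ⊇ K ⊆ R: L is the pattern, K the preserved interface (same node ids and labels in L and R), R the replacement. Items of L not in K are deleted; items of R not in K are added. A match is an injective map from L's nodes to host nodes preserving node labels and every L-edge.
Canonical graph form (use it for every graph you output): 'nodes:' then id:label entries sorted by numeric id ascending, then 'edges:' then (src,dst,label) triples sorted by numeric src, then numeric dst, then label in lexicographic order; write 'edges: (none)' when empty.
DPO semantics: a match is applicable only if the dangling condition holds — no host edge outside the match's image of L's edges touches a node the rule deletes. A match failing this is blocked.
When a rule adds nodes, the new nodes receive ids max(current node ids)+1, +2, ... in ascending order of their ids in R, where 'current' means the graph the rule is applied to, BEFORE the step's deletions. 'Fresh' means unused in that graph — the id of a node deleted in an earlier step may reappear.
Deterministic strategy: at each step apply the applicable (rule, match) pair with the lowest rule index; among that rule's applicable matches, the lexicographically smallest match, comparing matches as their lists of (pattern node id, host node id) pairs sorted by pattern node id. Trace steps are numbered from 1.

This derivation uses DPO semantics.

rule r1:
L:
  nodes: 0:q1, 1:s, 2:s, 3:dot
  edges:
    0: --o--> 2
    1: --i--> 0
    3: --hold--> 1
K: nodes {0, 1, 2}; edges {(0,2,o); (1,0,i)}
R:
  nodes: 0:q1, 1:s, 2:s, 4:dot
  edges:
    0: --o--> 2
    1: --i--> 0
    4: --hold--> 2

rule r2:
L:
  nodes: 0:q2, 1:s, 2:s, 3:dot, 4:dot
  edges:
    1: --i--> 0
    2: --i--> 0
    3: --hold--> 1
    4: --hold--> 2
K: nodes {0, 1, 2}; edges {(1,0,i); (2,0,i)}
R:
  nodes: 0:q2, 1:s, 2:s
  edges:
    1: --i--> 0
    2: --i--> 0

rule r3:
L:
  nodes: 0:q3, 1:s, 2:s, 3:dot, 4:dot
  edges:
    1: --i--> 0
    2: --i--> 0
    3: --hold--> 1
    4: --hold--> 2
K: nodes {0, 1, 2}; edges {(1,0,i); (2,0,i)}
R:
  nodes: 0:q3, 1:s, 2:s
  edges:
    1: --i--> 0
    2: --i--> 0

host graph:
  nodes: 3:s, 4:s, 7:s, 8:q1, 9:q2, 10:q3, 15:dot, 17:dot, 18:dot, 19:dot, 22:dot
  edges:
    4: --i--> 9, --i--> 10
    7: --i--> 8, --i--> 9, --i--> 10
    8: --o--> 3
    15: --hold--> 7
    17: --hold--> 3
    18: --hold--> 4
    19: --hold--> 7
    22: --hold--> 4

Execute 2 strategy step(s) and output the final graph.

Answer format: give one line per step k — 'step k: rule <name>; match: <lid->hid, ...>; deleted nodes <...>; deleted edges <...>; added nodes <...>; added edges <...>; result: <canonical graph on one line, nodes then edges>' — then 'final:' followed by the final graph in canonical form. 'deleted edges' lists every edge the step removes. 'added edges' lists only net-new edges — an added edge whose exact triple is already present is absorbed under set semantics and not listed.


step 1: rule r1; match: 0->8, 1->7, 2->3, 3->15; deleted nodes 15; deleted edges (15,7,hold); added nodes 23; added edges (23,3,hold); result: nodes: 3:s, 4:s, 7:s, 8:q1, 9:q2, 10:q3, 17:dot, 18:dot, 19:dot, 22:dot, 23:dot edges: (4,9,i); (4,10,i); (7,8,i); (7,9,i); (7,10,i); (8,3,o); (17,3,hold); (18,4,hold); (19,7,hold); (22,4,hold); (23,3,hold)
step 2: rule r1; match: 0->8, 1->7, 2->3, 3->19; deleted nodes 19; deleted edges (19,7,hold); added nodes 24; added edges (24,3,hold); result: nodes: 3:s, 4:s, 7:s, 8:q1, 9:q2, 10:q3, 17:dot, 18:dot, 22:dot, 23:dot, 24:dot edges: (4,9,i); (4,10,i); (7,8,i); (7,9,i); (7,10,i); (8,3,o); (17,3,hold); (18,4,hold); (22,4,hold); (23,3,hold); (24,3,hold)
final:
nodes: 3:s, 4:s, 7:s, 8:q1, 9:q2, 10:q3, 17:dot, 18:dot, 22:dot, 23:dot, 24:dot
edges: (4,9,i); (4,10,i); (7,8,i); (7,9,i); (7,10,i); (8,3,o); (17,3,hold); (18,4,hold); (22,4,hold); (23,3,hold); (24,3,hold)


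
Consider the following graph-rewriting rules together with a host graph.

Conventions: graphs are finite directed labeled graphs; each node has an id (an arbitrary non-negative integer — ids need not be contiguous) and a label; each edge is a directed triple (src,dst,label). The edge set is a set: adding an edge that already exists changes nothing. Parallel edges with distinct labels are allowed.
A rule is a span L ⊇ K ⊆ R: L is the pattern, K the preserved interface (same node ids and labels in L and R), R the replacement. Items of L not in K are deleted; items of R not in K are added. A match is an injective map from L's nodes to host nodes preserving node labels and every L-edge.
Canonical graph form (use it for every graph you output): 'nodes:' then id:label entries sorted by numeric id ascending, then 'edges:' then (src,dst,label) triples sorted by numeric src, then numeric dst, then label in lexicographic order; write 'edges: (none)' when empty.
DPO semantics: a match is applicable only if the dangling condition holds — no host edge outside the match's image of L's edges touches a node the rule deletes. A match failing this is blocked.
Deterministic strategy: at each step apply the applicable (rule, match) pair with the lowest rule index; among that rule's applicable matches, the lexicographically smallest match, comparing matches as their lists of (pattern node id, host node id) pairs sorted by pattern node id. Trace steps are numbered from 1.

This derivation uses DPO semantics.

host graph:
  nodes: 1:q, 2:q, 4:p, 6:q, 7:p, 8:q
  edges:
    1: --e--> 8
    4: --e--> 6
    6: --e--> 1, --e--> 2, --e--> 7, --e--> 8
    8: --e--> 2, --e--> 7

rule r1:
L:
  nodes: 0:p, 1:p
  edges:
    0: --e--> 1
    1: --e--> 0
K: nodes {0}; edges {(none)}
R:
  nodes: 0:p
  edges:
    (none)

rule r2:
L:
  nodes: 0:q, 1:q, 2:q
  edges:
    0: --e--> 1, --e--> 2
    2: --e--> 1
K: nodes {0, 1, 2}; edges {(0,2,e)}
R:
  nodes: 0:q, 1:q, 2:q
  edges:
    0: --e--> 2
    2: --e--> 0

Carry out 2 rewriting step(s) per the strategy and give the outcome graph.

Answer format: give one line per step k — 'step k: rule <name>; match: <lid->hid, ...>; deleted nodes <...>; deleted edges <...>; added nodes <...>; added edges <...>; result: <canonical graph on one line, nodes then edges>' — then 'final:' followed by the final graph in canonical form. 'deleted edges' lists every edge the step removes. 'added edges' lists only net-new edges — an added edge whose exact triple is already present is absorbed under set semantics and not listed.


step 1: rule r2; match: 0->6, 1->2, 2->8; deleted nodes (none); deleted edges (6,2,e); (8,2,e); added nodes (none); added edges (8,6,e); result: nodes: 1:q, 2:q, 4:p, 6:q, 7:p, 8:q edges: (1,8,e); (4,6,e); (6,1,e); (6,7,e); (6,8,e); (8,6,e); (8,7,e)
step 2: rule r2; match: 0->6, 1->8, 2->1; deleted nodes (none); deleted edges (1,8,e); (6,8,e); added nodes (none); added edges (1,6,e); result: nodes: 1:q, 2:q, 4:p, 6:q, 7:p, 8:q edges: (1,6,e); (4,6,e); (6,1,e); (6,7,e); (8,6,e); (8,7,e)
final:
nodes: 1:q, 2:q, 4:p, 6:q, 7:p, 8:q
edges: (1,6,e); (4,6,e); (6,1,e); (6,7,e); (8,6,e); (8,7,e)


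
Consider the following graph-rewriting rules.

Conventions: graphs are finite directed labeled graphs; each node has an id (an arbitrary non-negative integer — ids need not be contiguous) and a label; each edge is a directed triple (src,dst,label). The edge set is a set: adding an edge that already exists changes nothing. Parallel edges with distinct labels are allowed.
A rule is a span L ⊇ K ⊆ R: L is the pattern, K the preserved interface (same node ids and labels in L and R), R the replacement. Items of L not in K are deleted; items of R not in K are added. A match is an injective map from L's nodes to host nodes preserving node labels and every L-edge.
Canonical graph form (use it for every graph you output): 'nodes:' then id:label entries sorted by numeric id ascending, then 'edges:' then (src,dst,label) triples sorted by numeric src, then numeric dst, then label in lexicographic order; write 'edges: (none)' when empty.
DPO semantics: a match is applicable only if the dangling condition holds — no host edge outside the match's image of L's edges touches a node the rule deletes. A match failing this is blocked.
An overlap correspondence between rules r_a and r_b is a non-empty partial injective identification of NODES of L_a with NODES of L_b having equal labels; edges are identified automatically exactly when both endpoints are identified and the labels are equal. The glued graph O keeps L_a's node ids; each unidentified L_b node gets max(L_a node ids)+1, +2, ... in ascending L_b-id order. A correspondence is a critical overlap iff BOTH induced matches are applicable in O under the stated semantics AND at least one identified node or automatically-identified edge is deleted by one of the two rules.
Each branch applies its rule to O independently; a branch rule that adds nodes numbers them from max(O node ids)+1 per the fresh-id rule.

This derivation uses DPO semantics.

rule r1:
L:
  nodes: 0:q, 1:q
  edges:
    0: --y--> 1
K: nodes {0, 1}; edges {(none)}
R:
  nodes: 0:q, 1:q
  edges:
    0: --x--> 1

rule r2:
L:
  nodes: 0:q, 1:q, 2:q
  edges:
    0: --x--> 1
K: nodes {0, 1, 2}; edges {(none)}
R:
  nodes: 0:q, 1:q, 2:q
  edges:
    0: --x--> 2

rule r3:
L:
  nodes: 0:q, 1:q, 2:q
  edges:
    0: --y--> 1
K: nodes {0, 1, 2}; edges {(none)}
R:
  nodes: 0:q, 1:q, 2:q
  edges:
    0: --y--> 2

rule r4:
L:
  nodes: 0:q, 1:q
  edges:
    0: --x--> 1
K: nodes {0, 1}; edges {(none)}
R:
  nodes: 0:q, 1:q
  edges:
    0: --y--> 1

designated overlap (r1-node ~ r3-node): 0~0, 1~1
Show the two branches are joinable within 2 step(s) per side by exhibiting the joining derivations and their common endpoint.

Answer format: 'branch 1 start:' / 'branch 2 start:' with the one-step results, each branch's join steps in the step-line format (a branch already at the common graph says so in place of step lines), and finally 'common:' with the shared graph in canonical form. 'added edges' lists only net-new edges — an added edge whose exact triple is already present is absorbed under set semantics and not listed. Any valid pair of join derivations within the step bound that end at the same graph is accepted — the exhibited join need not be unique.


branch 1 start:
nodes: 0:q, 1:q, 2:q
edges: (0,1,x)
branch 2 start:
nodes: 0:q, 1:q, 2:q
edges: (0,2,y)
branch 1 step 1: rule r4; match: 0->0, 1->1; deleted nodes (none); deleted edges (0,1,x); added nodes (none); added edges (0,1,y); result: nodes: 0:q, 1:q, 2:q edges: (0,1,y)
branch 2 step 1: rule r3; match: 0->0, 1->2, 2->1; deleted nodes (none); deleted edges (0,2,y); added nodes (none); added edges (0,1,y); result: nodes: 0:q, 1:q, 2:q edges: (0,1,y)
common:
nodes: 0:q, 1:q, 2:q
edges: (0,1,y)


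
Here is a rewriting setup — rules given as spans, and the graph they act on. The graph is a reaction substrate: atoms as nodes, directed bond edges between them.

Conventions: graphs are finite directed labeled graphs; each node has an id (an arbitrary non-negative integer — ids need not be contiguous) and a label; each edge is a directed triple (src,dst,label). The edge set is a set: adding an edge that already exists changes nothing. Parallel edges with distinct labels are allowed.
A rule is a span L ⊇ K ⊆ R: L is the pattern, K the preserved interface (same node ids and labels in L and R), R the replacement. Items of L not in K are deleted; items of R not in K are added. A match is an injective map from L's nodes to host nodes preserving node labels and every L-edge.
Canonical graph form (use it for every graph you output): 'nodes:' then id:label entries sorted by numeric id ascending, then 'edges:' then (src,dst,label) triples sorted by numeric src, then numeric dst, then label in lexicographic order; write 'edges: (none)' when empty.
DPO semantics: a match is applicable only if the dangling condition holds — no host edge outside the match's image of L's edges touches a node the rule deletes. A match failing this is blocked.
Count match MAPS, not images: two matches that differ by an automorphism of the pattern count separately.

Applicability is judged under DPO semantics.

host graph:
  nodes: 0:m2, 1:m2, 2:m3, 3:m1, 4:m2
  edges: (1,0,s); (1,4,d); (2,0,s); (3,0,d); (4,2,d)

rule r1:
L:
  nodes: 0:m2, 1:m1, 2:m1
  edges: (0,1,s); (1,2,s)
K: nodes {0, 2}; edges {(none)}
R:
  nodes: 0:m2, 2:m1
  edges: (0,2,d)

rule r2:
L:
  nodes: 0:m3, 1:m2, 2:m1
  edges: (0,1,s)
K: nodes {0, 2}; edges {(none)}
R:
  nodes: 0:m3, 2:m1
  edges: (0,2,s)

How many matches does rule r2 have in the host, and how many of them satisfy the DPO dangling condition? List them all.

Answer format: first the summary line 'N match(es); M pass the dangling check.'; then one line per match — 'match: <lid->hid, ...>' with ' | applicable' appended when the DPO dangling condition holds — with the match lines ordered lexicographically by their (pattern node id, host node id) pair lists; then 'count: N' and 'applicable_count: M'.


1 match(es); 0 pass the dangling check.
match: 0->2, 1->0, 2->3
count: 1
applicable_count: 0


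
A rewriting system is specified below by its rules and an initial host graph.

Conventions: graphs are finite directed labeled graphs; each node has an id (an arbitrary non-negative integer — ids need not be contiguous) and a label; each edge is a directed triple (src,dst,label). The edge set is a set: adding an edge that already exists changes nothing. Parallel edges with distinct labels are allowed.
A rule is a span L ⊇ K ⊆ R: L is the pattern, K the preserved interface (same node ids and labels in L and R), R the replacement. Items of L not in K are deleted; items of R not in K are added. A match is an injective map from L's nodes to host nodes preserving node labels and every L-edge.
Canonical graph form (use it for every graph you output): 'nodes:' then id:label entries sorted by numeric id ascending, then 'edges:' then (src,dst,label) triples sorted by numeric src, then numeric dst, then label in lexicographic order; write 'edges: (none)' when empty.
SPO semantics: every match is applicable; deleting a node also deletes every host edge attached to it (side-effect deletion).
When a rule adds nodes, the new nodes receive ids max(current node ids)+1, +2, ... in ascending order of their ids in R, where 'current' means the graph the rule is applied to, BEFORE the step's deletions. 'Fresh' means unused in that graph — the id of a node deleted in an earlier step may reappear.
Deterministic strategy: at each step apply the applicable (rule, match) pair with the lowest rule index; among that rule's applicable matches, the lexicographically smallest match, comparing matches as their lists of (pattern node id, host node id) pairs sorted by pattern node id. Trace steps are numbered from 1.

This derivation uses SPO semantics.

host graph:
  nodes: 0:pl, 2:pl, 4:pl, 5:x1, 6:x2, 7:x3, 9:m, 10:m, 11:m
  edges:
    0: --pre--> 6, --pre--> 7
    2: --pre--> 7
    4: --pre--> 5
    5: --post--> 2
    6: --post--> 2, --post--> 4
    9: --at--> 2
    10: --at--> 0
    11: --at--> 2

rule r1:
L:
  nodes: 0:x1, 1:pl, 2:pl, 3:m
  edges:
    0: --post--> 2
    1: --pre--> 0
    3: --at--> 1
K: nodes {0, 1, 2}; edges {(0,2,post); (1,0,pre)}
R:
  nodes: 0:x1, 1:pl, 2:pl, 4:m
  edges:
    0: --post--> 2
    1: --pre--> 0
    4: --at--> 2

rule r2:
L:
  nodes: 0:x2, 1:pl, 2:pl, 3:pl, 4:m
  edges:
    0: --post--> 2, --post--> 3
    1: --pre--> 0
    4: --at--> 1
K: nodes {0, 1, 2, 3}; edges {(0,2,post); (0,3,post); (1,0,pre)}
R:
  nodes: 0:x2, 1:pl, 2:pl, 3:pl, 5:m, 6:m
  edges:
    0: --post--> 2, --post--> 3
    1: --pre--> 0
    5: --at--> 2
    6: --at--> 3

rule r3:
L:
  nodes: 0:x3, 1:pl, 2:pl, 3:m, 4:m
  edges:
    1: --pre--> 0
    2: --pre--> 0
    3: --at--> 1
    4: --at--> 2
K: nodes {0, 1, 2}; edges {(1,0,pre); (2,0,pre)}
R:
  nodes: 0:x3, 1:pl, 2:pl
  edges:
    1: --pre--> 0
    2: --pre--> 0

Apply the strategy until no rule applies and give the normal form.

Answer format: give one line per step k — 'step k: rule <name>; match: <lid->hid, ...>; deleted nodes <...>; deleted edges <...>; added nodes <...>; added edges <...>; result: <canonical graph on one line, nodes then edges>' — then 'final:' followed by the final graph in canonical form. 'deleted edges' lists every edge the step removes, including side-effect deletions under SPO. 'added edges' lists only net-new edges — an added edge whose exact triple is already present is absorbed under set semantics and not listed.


step 1: rule r2; match: 0->6, 1->0, 2->2, 3->4, 4->10; deleted nodes 10; deleted edges (10,0,at); added nodes 12, 13; added edges (12,2,at); (13,4,at); result: nodes: 0:pl, 2:pl, 4:pl, 5:x1, 6:x2, 7:x3, 9:m, 11:m, 12:m, 13:m edges: (0,6,pre); (0,7,pre); (2,7,pre); (4,5,pre); (5,2,post); (6,2,post); (6,4,post); (9,2,at); (11,2,at); (12,2,at); (13,4,at)
step 2: rule r1; match: 0->5, 1->4, 2->2, 3->13; deleted nodes 13; deleted edges (13,4,at); added nodes 14; added edges (14,2,at); result: nodes: 0:pl, 2:pl, 4:pl, 5:x1, 6:x2, 7:x3, 9:m, 11:m, 12:m, 14:m edges: (0,6,pre); (0,7,pre); (2,7,pre); (4,5,pre); (5,2,post); (6,2,post); (6,4,post); (9,2,at); (11,2,at); (12,2,at); (14,2,at)
final:
nodes: 0:pl, 2:pl, 4:pl, 5:x1, 6:x2, 7:x3, 9:m, 11:m, 12:m, 14:m
edges: (0,6,pre); (0,7,pre); (2,7,pre); (4,5,pre); (5,2,post); (6,2,post); (6,4,post); (9,2,at); (11,2,at); (12,2,at); (14,2,at)


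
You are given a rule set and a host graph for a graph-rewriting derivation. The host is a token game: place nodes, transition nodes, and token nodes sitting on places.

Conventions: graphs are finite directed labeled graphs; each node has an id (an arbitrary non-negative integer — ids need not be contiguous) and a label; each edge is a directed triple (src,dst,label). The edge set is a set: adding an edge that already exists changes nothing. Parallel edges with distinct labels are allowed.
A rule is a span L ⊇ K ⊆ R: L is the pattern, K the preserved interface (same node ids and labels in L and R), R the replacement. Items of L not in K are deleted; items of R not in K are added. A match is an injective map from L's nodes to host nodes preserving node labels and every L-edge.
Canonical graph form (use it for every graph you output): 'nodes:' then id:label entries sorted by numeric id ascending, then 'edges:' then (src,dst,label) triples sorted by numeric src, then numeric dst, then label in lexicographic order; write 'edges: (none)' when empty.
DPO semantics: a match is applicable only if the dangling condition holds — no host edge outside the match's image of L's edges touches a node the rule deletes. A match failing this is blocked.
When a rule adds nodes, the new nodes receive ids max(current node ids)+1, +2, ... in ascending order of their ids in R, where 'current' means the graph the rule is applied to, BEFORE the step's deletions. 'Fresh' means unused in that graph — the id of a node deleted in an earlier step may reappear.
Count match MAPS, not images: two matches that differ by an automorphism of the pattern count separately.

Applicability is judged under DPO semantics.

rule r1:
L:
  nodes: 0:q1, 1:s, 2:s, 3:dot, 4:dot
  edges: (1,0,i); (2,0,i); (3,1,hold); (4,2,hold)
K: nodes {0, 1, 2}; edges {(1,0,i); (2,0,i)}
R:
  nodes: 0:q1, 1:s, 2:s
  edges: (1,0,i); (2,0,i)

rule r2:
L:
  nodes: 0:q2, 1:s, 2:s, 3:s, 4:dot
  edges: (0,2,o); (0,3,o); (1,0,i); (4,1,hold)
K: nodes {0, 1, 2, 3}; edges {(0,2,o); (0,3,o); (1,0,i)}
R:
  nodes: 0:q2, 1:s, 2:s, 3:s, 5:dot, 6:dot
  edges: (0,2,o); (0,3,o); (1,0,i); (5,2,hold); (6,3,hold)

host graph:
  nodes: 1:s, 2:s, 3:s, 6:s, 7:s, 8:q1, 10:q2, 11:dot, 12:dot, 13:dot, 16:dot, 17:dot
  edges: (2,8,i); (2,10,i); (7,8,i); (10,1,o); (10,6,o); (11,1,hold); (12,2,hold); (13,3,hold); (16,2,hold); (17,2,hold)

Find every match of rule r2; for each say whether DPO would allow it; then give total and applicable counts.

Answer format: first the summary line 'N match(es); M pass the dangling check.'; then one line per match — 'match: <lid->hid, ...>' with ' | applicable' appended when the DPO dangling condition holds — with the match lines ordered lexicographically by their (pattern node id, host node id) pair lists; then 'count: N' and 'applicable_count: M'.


6 match(es); 6 pass the dangling check.
match: 0->10, 1->2, 2->1, 3->6, 4->12 | applicable
match: 0->10, 1->2, 2->1, 3->6, 4->16 | applicable
match: 0->10, 1->2, 2->1, 3->6, 4->17 | applicable
match: 0->10, 1->2, 2->6, 3->1, 4->12 | applicable
match: 0->10, 1->2, 2->6, 3->1, 4->16 | applicable
match: 0->10, 1->2, 2->6, 3->1, 4->17 | applicable
count: 6
applicable_count: 6


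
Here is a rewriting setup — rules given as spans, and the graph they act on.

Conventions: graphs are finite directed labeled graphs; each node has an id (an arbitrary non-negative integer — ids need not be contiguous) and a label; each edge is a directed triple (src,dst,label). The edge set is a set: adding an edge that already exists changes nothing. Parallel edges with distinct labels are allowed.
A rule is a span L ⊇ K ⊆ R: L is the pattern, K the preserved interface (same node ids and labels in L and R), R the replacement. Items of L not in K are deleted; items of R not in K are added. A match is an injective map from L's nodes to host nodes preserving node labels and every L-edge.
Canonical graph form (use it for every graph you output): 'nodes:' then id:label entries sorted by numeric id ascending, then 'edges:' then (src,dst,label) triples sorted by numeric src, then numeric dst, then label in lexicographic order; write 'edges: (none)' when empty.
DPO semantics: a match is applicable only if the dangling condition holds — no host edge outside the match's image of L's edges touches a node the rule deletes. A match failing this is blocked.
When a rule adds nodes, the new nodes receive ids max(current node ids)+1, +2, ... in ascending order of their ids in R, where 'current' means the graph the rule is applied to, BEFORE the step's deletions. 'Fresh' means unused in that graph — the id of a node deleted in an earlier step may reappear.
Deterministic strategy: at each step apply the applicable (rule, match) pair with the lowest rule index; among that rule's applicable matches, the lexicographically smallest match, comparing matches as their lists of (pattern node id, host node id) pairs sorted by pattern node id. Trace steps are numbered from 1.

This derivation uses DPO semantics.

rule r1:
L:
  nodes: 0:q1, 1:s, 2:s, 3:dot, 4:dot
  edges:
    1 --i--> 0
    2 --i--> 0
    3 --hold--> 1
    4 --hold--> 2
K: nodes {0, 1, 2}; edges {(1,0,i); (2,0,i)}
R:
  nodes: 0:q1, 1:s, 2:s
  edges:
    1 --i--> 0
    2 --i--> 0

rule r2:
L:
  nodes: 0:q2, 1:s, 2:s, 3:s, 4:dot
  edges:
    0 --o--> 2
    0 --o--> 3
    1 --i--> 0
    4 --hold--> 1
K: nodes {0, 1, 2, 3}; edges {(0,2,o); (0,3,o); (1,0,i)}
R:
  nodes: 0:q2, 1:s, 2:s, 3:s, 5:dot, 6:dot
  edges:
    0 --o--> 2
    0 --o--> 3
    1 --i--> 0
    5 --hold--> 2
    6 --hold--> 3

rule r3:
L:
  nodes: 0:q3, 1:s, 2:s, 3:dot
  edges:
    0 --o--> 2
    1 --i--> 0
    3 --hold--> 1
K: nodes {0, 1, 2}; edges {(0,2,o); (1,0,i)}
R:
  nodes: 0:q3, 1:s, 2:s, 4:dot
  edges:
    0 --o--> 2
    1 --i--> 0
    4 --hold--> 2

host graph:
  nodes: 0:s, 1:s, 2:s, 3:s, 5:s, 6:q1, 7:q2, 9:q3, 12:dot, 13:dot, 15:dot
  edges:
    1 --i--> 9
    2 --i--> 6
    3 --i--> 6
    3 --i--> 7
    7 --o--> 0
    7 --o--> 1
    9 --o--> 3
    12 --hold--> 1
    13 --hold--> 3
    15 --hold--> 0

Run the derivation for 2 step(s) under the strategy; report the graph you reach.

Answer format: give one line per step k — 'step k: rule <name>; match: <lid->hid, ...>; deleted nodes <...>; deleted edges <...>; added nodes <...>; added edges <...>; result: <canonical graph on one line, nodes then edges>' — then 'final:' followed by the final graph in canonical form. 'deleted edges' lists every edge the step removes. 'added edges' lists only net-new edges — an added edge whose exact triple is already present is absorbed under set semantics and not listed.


step 1: rule r2; match: 0->7, 1->3, 2->0, 3->1, 4->13; deleted nodes 13; deleted edges (13,3,hold); added nodes 16, 17; added edges (16,0,hold); (17,1,hold); result: nodes: 0:s, 1:s, 2:s, 3:s, 5:s, 6:q1, 7:q2, 9:q3, 12:dot, 15:dot, 16:dot, 17:dot edges: (1,9,i); (2,6,i); (3,6,i); (3,7,i); (7,0,o); (7,1,o); (9,3,o); (12,1,hold); (15,0,hold); (16,0,hold); (17,1,hold)
step 2: rule r3; match: 0->9, 1->1, 2->3, 3->12; deleted nodes 12; deleted edges (12,1,hold); added nodes 18; added edges (18,3,hold); result: nodes: 0:s, 1:s, 2:s, 3:s, 5:s, 6:q1, 7:q2, 9:q3, 15:dot, 16:dot, 17:dot, 18:dot edges: (1,9,i); (2,6,i); (3,6,i); (3,7,i); (7,0,o); (7,1,o); (9,3,o); (15,0,hold); (16,0,hold); (17,1,hold); (18,3,hold)
final:
nodes: 0:s, 1:s, 2:s, 3:s, 5:s, 6:q1, 7:q2, 9:q3, 15:dot, 16:dot, 17:dot, 18:dot
edges: (1,9,i); (2,6,i); (3,6,i); (3,7,i); (7,0,o); (7,1,o); (9,3,o); (15,0,hold); (16,0,hold); (17,1,hold); (18,3,hold)
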